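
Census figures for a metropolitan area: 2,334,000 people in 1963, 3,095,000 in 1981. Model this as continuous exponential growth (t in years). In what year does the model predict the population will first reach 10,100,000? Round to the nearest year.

r = ln(3095000/2334000) / 18 = 0.2822/18 ≈ 0.015678 per year
t = ln(10100000/2334000) / r = 1.46495/0.015678 ≈ 93.44 years after 1963

year 2056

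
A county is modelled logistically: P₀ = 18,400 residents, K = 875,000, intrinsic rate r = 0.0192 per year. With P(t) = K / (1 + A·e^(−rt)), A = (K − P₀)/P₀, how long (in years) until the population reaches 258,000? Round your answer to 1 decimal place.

t ≈ 154.6 years

A = (875000 − 18400)/18400 = 46.55435
258000 = 875000/(1 + 46.55435·e^(−0.0192t)) → 1 + 46.55435·e^(−0.0192t) = 3.39147
e^(−0.0192t) = 0.051369 → t = ln(19.46681)/0.0192 = 2.96871/0.0192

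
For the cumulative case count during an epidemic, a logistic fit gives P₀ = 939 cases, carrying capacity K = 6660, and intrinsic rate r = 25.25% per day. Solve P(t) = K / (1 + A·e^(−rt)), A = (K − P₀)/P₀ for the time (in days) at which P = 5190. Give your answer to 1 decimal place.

t ≈ 12.2 days

A = (6660 − 939)/939 = 6.09265
5190 = 6660/(1 + 6.09265·e^(−0.2525t)) → 1 + 6.09265·e^(−0.2525t) = 1.28324
e^(−0.2525t) = 0.046488 → t = ln(21.51079)/0.2525 = 3.06855/0.2525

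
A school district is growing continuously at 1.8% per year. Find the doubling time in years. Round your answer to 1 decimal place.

doubling time ≈ 38.5 years

doubling time = ln(2) / |r| = 0.69315 / 0.018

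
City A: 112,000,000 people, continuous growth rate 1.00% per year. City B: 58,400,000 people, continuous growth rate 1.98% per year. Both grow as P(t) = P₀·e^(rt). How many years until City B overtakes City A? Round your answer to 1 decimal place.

112000000·e^(0.01t) = 58400000·e^(0.0198t)
112000000/58400000 = e^((0.0198 − 0.01)t) → ln(1.91781) = 0.0098·t
t = 0.65118 / 0.0098

t ≈ 66.4 years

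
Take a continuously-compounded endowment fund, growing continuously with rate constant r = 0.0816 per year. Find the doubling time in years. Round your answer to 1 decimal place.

doubling time = ln(2) / |r| = 0.69315 / 0.0816

doubling time ≈ 8.5 years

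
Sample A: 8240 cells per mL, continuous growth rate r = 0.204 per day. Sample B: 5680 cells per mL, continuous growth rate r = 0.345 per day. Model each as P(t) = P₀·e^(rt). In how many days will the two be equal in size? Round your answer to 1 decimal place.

8240·e^(0.204t) = 5680·e^(0.345t)
8240/5680 = e^((0.345 − 0.204)t) → ln(1.4507) = 0.141·t
t = 0.37205 / 0.141

t ≈ 2.6 days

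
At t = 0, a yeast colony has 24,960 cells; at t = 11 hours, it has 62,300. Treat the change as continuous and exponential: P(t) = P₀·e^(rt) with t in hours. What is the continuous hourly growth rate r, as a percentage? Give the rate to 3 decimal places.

62300 = 24960 · e^(r·11)
e^(11r) = 62300/24960 = 2.49599
r = ln(2.49599) / 11 = 0.91469 / 11

r ≈ 8.315% per hour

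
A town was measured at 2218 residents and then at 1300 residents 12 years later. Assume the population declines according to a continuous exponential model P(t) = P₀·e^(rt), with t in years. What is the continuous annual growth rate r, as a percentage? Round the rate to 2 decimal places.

r ≈ -4.45% per year

1300 = 2218 · e^(r·12)
e^(12r) = 1300/2218 = 0.58611
r = ln(0.58611) / 12 = -0.53424 / 12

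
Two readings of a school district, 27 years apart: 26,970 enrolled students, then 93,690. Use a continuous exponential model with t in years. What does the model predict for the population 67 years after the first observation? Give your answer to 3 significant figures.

r = ln(93690/26970) / 27 ≈ 0.046121 per year
P(67) = 26970 · e^(0.046121·67) = 26970 · 21.97939 ≈ 592784.22

≈ 593,000 enrolled students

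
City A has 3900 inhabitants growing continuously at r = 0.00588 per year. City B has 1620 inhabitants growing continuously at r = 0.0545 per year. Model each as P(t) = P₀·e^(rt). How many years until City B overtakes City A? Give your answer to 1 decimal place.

3900·e^(0.00588t) = 1620·e^(0.0545t)
3900/1620 = e^((0.0545 − 0.00588)t) → ln(2.40741) = 0.04862·t
t = 0.87855 / 0.04862

t ≈ 18.1 years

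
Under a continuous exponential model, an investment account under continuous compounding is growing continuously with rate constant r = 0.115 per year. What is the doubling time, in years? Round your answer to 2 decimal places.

doubling time = ln(2) / |r| = 0.69315 / 0.115

doubling time ≈ 6.03 years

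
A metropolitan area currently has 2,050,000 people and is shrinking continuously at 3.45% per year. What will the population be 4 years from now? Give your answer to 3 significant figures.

P(4) = 2050000 · e^(-0.0345·4) = 2050000 · e^(-0.138)
= 2050000 · 0.8711 ≈ 1785752.32

≈ 1,790,000 people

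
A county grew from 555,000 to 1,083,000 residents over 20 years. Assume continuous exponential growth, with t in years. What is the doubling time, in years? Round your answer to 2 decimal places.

doubling time ≈ 20.74 years

r = ln(1083000/555000) / 20 = ln(1.95135) / 20 ≈ 0.033426 per year
doubling time = ln 2 / |r| = 0.69315 / 0.033426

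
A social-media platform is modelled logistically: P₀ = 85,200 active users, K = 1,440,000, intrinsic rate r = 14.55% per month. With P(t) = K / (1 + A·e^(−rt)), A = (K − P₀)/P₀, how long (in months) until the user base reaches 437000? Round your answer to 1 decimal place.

t ≈ 13.3 months

A = (1440000 − 85200)/85200 = 15.90141
437000 = 1440000/(1 + 15.90141·e^(−0.1455t)) → 1 + 15.90141·e^(−0.1455t) = 3.29519
e^(−0.1455t) = 0.144339 → t = ln(6.92813)/0.1455 = 1.93559/0.1455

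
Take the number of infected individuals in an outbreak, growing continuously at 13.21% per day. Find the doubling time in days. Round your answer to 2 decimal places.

doubling time ≈ 5.25 days

doubling time = ln(2) / |r| = 0.69315 / 0.1321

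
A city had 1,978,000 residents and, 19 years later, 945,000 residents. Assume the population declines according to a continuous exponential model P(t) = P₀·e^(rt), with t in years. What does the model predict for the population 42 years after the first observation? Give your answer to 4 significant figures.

≈ 386,500 residents

r = ln(945000/1978000) / 19 ≈ -0.038877 per year
P(42) = 1978000 · e^(-0.038877·42) = 1978000 · 0.19538 ≈ 386457.42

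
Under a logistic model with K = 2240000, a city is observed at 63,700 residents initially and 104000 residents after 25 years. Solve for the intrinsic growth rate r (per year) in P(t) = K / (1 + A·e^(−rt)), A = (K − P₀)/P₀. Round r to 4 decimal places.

r ≈ 0.0204 per year

A = (2240000 − 63700)/63700 = 34.16484
104000 = 2240000/(1 + 34.16484·e^(−r·25)) → e^(−25r) = (21.53846 − 1)/34.16484 = 0.601158
r = −ln(0.601158)/25 = 0.5089/25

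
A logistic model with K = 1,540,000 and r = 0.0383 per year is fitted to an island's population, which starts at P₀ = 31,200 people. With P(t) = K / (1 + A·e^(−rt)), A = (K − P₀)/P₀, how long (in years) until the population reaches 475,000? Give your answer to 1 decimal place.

t ≈ 80.2 years

A = (1540000 − 31200)/31200 = 48.35897
475000 = 1540000/(1 + 48.35897·e^(−0.0383t)) → 1 + 48.35897·e^(−0.0383t) = 3.24211
e^(−0.0383t) = 0.046364 → t = ln(21.56856)/0.0383 = 3.07124/0.0383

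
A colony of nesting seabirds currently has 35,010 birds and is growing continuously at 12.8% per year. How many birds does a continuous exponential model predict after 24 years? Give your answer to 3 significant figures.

P(24) = 35010 · e^(0.128·24) = 35010 · e^(3.072)
= 35010 · 21.58503 ≈ 755691.89

≈ 756,000 birds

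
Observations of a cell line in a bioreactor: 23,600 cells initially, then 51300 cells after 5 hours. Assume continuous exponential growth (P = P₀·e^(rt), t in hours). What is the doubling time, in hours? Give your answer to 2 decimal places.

r = ln(51300/23600) / 5 = ln(2.17373) / 5 ≈ 0.155289 per hour
doubling time = ln 2 / |r| = 0.69315 / 0.155289

doubling time ≈ 4.46 hours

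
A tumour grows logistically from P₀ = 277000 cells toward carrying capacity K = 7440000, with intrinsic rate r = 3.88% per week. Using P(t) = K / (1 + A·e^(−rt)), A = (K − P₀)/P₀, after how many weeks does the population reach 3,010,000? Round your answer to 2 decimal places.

A = (7440000 − 277000)/277000 = 25.85921
3010000 = 7440000/(1 + 25.85921·e^(−0.0388t)) → 1 + 25.85921·e^(−0.0388t) = 2.47176
e^(−0.0388t) = 0.056914 → t = ln(17.57025)/0.0388 = 2.86621/0.0388

t ≈ 73.87 weeks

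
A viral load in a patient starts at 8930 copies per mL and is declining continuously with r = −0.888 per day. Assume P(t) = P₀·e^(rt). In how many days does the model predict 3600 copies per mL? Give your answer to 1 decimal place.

t ≈ 1.0 days

3600 = 8930 · e^(-0.888·t)
t = ln(3600/8930) / -0.888 = ln(0.40314) / -0.888 = -0.90848 / -0.888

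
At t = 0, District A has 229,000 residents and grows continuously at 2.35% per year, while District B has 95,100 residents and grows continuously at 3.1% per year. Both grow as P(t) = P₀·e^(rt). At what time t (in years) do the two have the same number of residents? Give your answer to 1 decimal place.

t ≈ 117.2 years

229000·e^(0.0235t) = 95100·e^(0.031t)
229000/95100 = e^((0.031 − 0.0235)t) → ln(2.40799) = 0.0075·t
t = 0.87879 / 0.0075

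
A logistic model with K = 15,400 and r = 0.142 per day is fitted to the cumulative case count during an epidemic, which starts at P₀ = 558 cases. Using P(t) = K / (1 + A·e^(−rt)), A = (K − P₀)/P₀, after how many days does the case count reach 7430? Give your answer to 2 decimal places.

t ≈ 22.61 days

A = (15400 − 558)/558 = 26.59857
7430 = 15400/(1 + 26.59857·e^(−0.142t)) → 1 + 26.59857·e^(−0.142t) = 2.07268
e^(−0.142t) = 0.040328 → t = ln(24.7964)/0.142 = 3.2107/0.142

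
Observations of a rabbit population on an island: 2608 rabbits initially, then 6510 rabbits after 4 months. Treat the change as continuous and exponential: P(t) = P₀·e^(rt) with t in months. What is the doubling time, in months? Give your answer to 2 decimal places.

r = ln(6510/2608) / 4 = ln(2.49617) / 4 ≈ 0.228689 per month
doubling time = ln 2 / |r| = 0.69315 / 0.228689

doubling time ≈ 3.03 months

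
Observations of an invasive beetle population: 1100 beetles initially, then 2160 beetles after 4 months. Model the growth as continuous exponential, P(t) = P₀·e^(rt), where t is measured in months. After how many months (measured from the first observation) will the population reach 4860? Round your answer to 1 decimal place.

r = ln(2160/1100) / 4 ≈ 0.1687 per month
t = ln(4860/1100) / r = 1.48573 / 0.1687 ≈ 8.807

t ≈ 8.8 months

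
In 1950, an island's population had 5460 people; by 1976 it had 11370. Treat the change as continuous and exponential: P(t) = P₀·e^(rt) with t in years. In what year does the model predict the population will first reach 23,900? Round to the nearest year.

r = ln(11370/5460) / 26 = 0.73353/26 ≈ 0.028213 per year
t = ln(23900/5460) / r = 1.47643/0.028213 ≈ 52.33 years after 1950

year 2002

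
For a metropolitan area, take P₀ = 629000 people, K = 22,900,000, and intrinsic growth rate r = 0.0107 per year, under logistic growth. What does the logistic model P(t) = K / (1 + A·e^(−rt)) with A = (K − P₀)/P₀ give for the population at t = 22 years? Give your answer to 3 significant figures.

A = (22900000 − 629000)/629000 = 35.407
P(22) = 22900000 / (1 + 35.407·e^(−0.0107·22)) = 22900000 / (1 + 35.407·0.790255)
= 22900000 / 28.98054 ≈ 790185.31

≈ 790,000 people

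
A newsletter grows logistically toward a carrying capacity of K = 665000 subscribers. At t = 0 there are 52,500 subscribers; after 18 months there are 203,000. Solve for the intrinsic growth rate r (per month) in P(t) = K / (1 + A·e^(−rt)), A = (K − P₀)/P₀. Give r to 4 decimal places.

r ≈ 0.0908 per month

A = (665000 − 52500)/52500 = 11.66667
203000 = 665000/(1 + 11.66667·e^(−r·18)) → e^(−18r) = (3.27586 − 1)/11.66667 = 0.195074
r = −ln(0.195074)/18 = 1.63438/18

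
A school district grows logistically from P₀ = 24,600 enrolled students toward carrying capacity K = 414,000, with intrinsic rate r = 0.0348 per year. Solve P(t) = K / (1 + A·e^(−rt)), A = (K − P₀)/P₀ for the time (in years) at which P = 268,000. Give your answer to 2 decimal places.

t ≈ 96.82 years

A = (414000 − 24600)/24600 = 15.82927
268000 = 414000/(1 + 15.82927·e^(−0.0348t)) → 1 + 15.82927·e^(−0.0348t) = 1.54478
e^(−0.0348t) = 0.034416 → t = ln(29.05647)/0.0348 = 3.36924/0.0348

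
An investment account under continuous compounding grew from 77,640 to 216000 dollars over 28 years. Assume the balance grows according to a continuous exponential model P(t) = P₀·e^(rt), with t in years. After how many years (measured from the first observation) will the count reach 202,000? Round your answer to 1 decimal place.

t ≈ 26.2 years

r = ln(216000/77640) / 28 ≈ 0.036543 per year
t = ln(202000/77640) / r = 0.95618 / 0.036543 ≈ 26.166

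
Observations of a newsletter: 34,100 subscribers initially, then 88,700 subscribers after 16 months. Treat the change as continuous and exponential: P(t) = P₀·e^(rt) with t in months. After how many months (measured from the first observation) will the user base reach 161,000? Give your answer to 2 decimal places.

r = ln(88700/34100) / 16 ≈ 0.059748 per month
t = ln(161000/34100) / r = 1.55211 / 0.059748 ≈ 25.978

t ≈ 25.98 months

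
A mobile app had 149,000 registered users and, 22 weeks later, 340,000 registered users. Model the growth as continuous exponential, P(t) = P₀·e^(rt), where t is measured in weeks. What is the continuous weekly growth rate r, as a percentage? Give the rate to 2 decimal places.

r ≈ 3.75% per week

340000 = 149000 · e^(r·22)
e^(22r) = 340000/149000 = 2.28188
r = ln(2.28188) / 22 = 0.825 / 22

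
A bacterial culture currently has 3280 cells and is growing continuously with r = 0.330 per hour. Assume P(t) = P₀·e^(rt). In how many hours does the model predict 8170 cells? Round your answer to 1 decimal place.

t ≈ 2.8 hours

8170 = 3280 · e^(0.33·t)
t = ln(8170/3280) / 0.33 = ln(2.49085) / 0.33 = 0.91263 / 0.33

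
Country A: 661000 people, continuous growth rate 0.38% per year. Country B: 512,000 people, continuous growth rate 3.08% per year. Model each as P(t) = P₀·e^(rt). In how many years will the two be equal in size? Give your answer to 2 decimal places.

661000·e^(0.0038t) = 512000·e^(0.0308t)
661000/512000 = e^((0.0308 − 0.0038)t) → ln(1.29102) = 0.027·t
t = 0.25543 / 0.027

t ≈ 9.46 years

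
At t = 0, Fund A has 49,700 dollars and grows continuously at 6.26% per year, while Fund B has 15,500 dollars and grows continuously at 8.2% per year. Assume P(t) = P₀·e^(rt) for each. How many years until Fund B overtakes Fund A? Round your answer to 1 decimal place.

49700·e^(0.0626t) = 15500·e^(0.082t)
49700/15500 = e^((0.082 − 0.0626)t) → ln(3.20645) = 0.0194·t
t = 1.16516 / 0.0194

t ≈ 60.1 years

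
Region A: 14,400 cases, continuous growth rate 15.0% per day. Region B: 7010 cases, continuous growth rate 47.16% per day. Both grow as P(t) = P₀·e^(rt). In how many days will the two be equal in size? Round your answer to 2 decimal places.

t ≈ 2.24 days

14400·e^(0.15t) = 7010·e^(0.4716t)
14400/7010 = e^((0.4716 − 0.15)t) → ln(2.05421) = 0.3216·t
t = 0.71989 / 0.3216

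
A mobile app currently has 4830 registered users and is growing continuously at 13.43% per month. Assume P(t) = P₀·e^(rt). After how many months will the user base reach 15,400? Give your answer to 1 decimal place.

15400 = 4830 · e^(0.1343·t)
t = ln(15400/4830) / 0.1343 = ln(3.18841) / 0.1343 = 1.15952 / 0.1343

t ≈ 8.6 months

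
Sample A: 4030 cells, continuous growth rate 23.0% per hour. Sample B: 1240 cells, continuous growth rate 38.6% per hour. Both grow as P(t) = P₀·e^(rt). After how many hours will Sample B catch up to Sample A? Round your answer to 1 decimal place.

4030·e^(0.23t) = 1240·e^(0.386t)
4030/1240 = e^((0.386 − 0.23)t) → ln(3.25) = 0.156·t
t = 1.17865 / 0.156

t ≈ 7.6 hours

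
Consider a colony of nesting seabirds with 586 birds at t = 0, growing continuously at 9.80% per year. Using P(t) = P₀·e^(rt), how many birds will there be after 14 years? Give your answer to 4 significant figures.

≈ 2,311 birds

P(14) = 586 · e^(0.098·14) = 586 · e^(1.372)
= 586 · 3.94323 ≈ 2310.73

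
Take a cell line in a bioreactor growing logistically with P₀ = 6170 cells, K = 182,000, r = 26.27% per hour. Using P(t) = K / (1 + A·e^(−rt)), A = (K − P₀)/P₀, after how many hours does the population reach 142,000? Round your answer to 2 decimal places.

t ≈ 17.57 hours

A = (182000 − 6170)/6170 = 28.49757
142000 = 182000/(1 + 28.49757·e^(−0.2627t)) → 1 + 28.49757·e^(−0.2627t) = 1.28169
e^(−0.2627t) = 0.009885 → t = ln(101.16637)/0.2627 = 4.61677/0.2627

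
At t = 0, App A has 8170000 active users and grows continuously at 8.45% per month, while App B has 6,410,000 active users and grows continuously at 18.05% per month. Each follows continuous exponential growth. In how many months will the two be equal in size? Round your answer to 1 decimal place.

8170000·e^(0.0845t) = 6410000·e^(0.1805t)
8170000/6410000 = e^((0.1805 − 0.0845)t) → ln(1.27457) = 0.096·t
t = 0.24261 / 0.096

t ≈ 2.5 months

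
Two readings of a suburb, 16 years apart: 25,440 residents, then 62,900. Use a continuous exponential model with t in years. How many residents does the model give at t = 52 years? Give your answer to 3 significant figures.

r = ln(62900/25440) / 16 ≈ 0.056576 per year
P(52) = 25440 · e^(0.056576·52) = 25440 · 18.95326 ≈ 482171.02

≈ 482,000 residents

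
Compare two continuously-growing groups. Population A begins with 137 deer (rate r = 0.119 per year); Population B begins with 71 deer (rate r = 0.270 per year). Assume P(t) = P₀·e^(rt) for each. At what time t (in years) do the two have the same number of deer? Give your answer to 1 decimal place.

137·e^(0.119t) = 71·e^(0.27t)
137/71 = e^((0.27 − 0.119)t) → ln(1.92958) = 0.151·t
t = 0.6573 / 0.151

t ≈ 4.4 years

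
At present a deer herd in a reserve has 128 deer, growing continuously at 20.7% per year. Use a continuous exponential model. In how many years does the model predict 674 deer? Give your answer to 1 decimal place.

t ≈ 8.0 years

674 = 128 · e^(0.207·t)
t = ln(674/128) / 0.207 = ln(5.26562) / 0.207 = 1.6612 / 0.207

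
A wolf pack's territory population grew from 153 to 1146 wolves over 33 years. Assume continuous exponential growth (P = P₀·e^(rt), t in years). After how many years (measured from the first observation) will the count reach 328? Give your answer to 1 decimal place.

r = ln(1146/153) / 33 ≈ 0.061018 per year
t = ln(328/153) / r = 0.76258 / 0.061018 ≈ 12.498

t ≈ 12.5 years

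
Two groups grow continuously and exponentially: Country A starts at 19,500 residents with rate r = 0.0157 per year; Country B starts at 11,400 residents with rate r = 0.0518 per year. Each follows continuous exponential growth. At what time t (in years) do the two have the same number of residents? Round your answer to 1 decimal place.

t ≈ 14.9 years

19500·e^(0.0157t) = 11400·e^(0.0518t)
19500/11400 = e^((0.0518 − 0.0157)t) → ln(1.71053) = 0.0361·t
t = 0.5368 / 0.0361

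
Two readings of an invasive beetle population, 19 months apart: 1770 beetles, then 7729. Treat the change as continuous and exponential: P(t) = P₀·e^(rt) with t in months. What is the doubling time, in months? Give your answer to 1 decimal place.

r = ln(7729/1770) / 19 = ln(4.36667) / 19 ≈ 0.077579 per month
doubling time = ln 2 / |r| = 0.69315 / 0.077579

doubling time ≈ 8.9 months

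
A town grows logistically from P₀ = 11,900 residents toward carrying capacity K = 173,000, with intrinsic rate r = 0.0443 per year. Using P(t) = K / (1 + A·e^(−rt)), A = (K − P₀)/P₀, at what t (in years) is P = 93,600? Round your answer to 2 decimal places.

A = (173000 − 11900)/11900 = 13.53782
93600 = 173000/(1 + 13.53782·e^(−0.0443t)) → 1 + 13.53782·e^(−0.0443t) = 1.84829
e^(−0.0443t) = 0.062661 → t = ln(15.95894)/0.0443 = 2.77002/0.0443

t ≈ 62.53 years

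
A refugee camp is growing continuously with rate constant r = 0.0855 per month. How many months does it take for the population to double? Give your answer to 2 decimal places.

doubling time = ln(2) / |r| = 0.69315 / 0.0855

doubling time ≈ 8.11 months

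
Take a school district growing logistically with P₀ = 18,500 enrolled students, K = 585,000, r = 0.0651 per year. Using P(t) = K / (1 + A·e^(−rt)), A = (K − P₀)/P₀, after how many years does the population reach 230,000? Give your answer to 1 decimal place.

A = (585000 − 18500)/18500 = 30.62162
230000 = 585000/(1 + 30.62162·e^(−0.0651t)) → 1 + 30.62162·e^(−0.0651t) = 2.54348
e^(−0.0651t) = 0.050405 → t = ln(19.83936)/0.0651 = 2.98767/0.0651

t ≈ 45.9 years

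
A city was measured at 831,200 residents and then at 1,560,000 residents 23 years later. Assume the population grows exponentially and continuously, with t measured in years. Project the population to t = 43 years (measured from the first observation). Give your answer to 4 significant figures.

≈ 2,697,000 residents

r = ln(1560000/831200) / 23 ≈ 0.027373 per year
P(43) = 831200 · e^(0.027373·43) = 831200 · 3.2447 ≈ 2696996.02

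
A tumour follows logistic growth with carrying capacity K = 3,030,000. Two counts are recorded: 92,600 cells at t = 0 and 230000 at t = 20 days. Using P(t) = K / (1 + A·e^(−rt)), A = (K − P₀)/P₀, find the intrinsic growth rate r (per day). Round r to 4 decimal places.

A = (3030000 − 92600)/92600 = 31.72138
230000 = 3030000/(1 + 31.72138·e^(−r·20)) → e^(−20r) = (13.17391 − 1)/31.72138 = 0.383776
r = −ln(0.383776)/20 = 0.9577/20

r ≈ 0.0479 per day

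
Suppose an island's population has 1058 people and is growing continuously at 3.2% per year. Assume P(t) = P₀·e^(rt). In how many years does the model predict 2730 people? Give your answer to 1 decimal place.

t ≈ 29.6 years

2730 = 1058 · e^(0.032·t)
t = ln(2730/1058) / 0.032 = ln(2.58034) / 0.032 = 0.94792 / 0.032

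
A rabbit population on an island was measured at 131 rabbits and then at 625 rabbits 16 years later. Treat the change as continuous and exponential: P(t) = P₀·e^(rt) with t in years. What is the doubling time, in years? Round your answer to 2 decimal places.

doubling time ≈ 7.10 years

r = ln(625/131) / 16 = ln(4.77099) / 16 ≈ 0.09766 per year
doubling time = ln 2 / |r| = 0.69315 / 0.09766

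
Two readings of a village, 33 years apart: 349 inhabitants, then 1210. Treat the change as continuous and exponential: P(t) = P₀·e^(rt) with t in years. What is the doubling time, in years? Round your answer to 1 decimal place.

r = ln(1210/349) / 33 = ln(3.46705) / 33 ≈ 0.037676 per year
doubling time = ln 2 / |r| = 0.69315 / 0.037676

doubling time ≈ 18.4 years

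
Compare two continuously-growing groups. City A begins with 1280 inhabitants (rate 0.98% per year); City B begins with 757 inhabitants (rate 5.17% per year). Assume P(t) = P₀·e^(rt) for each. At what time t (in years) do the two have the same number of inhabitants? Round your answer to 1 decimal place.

t ≈ 12.5 years

1280·e^(0.0098t) = 757·e^(0.0517t)
1280/757 = e^((0.0517 − 0.0098)t) → ln(1.69089) = 0.0419·t
t = 0.52525 / 0.0419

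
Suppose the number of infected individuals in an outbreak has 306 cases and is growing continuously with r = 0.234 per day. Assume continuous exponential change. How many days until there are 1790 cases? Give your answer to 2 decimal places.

t ≈ 7.55 days

1790 = 306 · e^(0.234·t)
t = ln(1790/306) / 0.234 = ln(5.84967) / 0.234 = 1.76639 / 0.234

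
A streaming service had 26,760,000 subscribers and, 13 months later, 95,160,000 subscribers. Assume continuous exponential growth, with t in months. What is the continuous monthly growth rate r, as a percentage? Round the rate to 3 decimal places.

95160000 = 26760000 · e^(r·13)
e^(13r) = 95160000/26760000 = 3.55605
r = ln(3.55605) / 13 = 1.26865 / 13

r ≈ 9.759% per month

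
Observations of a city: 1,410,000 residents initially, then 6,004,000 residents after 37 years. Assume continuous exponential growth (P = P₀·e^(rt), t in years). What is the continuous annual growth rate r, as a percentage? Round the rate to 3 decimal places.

6004000 = 1410000 · e^(r·37)
e^(37r) = 6004000/1410000 = 4.25816
r = ln(4.25816) / 37 = 1.44884 / 37

r ≈ 3.916% per year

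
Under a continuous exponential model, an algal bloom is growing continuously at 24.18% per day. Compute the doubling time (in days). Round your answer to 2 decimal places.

doubling time = ln(2) / |r| = 0.69315 / 0.2418

doubling time ≈ 2.87 days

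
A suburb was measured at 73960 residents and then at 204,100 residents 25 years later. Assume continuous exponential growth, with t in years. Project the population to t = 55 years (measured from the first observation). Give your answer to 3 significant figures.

≈ 690,000 residents

r = ln(204100/73960) / 25 ≈ 0.040603 per year
P(55) = 73960 · e^(0.040603·55) = 73960 · 9.32957 ≈ 690014.68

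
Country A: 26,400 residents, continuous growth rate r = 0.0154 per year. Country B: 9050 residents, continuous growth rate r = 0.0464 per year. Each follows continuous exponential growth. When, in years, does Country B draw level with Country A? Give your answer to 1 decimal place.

26400·e^(0.0154t) = 9050·e^(0.0464t)
26400/9050 = e^((0.0464 − 0.0154)t) → ln(2.91713) = 0.031·t
t = 1.0706 / 0.031

t ≈ 34.5 years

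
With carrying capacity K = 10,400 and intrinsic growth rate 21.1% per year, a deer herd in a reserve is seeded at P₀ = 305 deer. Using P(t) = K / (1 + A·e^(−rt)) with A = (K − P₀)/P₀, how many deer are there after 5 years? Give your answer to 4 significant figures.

≈ 830.4 deer

A = (10400 − 305)/305 = 33.09836
P(5) = 10400 / (1 + 33.09836·e^(−0.211·5)) = 10400 / (1 + 33.09836·0.348192)
= 10400 / 12.5246 ≈ 830.37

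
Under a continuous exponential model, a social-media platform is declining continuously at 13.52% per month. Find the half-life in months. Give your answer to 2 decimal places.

half-life = ln(2) / |r| = 0.69315 / 0.1352

half-life ≈ 5.13 months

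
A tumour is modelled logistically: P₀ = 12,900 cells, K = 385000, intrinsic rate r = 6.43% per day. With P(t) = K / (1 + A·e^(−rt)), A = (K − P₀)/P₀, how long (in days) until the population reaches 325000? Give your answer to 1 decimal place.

t ≈ 78.6 days

A = (385000 − 12900)/12900 = 28.84496
325000 = 385000/(1 + 28.84496·e^(−0.0643t)) → 1 + 28.84496·e^(−0.0643t) = 1.18462
e^(−0.0643t) = 0.0064 → t = ln(156.24354)/0.0643 = 5.05142/0.0643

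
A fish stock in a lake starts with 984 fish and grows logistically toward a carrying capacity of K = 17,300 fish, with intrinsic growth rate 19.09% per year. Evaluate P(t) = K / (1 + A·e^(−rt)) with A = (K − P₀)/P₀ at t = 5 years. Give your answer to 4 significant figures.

≈ 2,343 fish

A = (17300 − 984)/984 = 16.5813
P(5) = 17300 / (1 + 16.5813·e^(−0.1909·5)) = 17300 / (1 + 16.5813·0.385005)
= 17300 / 7.38388 ≈ 2342.94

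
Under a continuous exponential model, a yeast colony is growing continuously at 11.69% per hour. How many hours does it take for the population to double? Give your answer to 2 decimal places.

doubling time ≈ 5.93 hours

doubling time = ln(2) / |r| = 0.69315 / 0.1169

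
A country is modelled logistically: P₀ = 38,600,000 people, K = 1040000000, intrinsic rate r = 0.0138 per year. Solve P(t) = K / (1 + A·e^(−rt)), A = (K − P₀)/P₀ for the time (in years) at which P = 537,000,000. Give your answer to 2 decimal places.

t ≈ 240.67 years

A = (1040000000 − 38600000)/38600000 = 25.94301
537000000 = 1040000000/(1 + 25.94301·e^(−0.0138t)) → 1 + 25.94301·e^(−0.0138t) = 1.93669
e^(−0.0138t) = 0.036106 → t = ln(27.69661)/0.0138 = 3.32131/0.0138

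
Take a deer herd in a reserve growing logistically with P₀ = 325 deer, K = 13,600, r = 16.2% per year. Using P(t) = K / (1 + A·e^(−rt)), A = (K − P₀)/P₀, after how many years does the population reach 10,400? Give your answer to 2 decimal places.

A = (13600 − 325)/325 = 40.84615
10400 = 13600/(1 + 40.84615·e^(−0.162t)) → 1 + 40.84615·e^(−0.162t) = 1.30769
e^(−0.162t) = 0.007533 → t = ln(132.75)/0.162 = 4.88847/0.162

t ≈ 30.18 years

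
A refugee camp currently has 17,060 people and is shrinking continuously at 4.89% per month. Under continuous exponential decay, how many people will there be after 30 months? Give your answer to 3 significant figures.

≈ 3,930 people

P(30) = 17060 · e^(-0.0489·30) = 17060 · e^(-1.467)
= 17060 · 0.23062 ≈ 3934.31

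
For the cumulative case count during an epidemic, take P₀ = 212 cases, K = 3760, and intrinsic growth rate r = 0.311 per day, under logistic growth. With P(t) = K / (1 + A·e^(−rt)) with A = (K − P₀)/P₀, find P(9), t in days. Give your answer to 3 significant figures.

≈ 1,860 cases

A = (3760 − 212)/212 = 16.73585
P(9) = 3760 / (1 + 16.73585·e^(−0.311·9)) = 3760 / (1 + 16.73585·0.060871)
= 3760 / 2.01873 ≈ 1862.56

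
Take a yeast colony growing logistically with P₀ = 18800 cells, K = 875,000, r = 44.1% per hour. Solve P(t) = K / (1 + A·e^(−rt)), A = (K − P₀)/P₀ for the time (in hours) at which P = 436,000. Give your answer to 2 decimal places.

t ≈ 8.64 hours

A = (875000 − 18800)/18800 = 45.54255
436000 = 875000/(1 + 45.54255·e^(−0.441t)) → 1 + 45.54255·e^(−0.441t) = 2.00688
e^(−0.441t) = 0.022109 → t = ln(45.23133)/0.441 = 3.81179/0.441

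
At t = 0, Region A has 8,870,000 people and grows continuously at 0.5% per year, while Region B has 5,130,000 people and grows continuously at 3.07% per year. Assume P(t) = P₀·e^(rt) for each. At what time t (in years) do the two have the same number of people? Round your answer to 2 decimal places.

8870000·e^(0.005t) = 5130000·e^(0.0307t)
8870000/5130000 = e^((0.0307 − 0.005)t) → ln(1.72904) = 0.0257·t
t = 0.54757 / 0.0257

t ≈ 21.31 years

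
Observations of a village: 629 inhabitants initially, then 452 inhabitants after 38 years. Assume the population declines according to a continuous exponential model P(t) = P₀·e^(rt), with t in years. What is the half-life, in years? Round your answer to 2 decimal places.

half-life ≈ 79.71 years

r = ln(452/629) / 38 = ln(0.7186) / 38 ≈ -0.008696 per year
half-life = ln 2 / |r| = 0.69315 / 0.008696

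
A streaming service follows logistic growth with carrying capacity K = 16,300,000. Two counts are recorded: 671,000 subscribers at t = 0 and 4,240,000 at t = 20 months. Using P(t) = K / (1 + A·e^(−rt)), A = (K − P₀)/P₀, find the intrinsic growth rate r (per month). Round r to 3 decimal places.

r ≈ 0.105 per month

A = (16300000 − 671000)/671000 = 23.2921
4240000 = 16300000/(1 + 23.2921·e^(−r·20)) → e^(−20r) = (3.84434 − 1)/23.2921 = 0.122116
r = −ln(0.122116)/20 = 2.10278/20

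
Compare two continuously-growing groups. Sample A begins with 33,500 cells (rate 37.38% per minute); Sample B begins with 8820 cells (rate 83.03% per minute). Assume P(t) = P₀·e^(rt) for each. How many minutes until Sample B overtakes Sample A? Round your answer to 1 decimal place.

t ≈ 2.9 minutes

33500·e^(0.3738t) = 8820·e^(0.8303t)
33500/8820 = e^((0.8303 − 0.3738)t) → ln(3.79819) = 0.4565·t
t = 1.33452 / 0.4565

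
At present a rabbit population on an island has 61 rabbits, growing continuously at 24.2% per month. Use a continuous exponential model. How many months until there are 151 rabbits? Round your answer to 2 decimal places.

t ≈ 3.75 months

151 = 61 · e^(0.242·t)
t = ln(151/61) / 0.242 = ln(2.47541) / 0.242 = 0.90641 / 0.242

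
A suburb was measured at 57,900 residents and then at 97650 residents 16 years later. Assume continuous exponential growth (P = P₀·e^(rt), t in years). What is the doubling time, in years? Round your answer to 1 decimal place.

doubling time ≈ 21.2 years

r = ln(97650/57900) / 16 = ln(1.68653) / 16 ≈ 0.032667 per year
doubling time = ln 2 / |r| = 0.69315 / 0.032667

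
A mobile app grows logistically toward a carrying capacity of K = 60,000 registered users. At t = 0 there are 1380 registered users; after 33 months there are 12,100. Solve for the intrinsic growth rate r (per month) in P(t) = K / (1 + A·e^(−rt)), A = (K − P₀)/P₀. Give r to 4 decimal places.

A = (60000 − 1380)/1380 = 42.47826
12100 = 60000/(1 + 42.47826·e^(−r·33)) → e^(−33r) = (4.95868 − 1)/42.47826 = 0.093193
r = −ln(0.093193)/33 = 2.37308/33

r ≈ 0.0719 per month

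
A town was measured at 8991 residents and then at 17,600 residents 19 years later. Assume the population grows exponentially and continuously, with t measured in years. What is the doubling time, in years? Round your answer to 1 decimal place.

doubling time ≈ 19.6 years

r = ln(17600/8991) / 19 = ln(1.95751) / 19 ≈ 0.035351 per year
doubling time = ln 2 / |r| = 0.69315 / 0.035351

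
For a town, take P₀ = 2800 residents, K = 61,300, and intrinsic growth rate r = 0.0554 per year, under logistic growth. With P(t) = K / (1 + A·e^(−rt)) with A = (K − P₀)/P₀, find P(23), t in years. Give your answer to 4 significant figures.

≈ 8,958 residents

A = (61300 − 2800)/2800 = 20.89286
P(23) = 61300 / (1 + 20.89286·e^(−0.0554·23)) = 61300 / (1 + 20.89286·0.279655)
= 61300 / 6.84278 ≈ 8958.34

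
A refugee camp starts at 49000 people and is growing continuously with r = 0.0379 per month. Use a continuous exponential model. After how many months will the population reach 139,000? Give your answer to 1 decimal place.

139000 = 49000 · e^(0.0379·t)
t = ln(139000/49000) / 0.0379 = ln(2.83673) / 0.0379 = 1.04265 / 0.0379

t ≈ 27.5 months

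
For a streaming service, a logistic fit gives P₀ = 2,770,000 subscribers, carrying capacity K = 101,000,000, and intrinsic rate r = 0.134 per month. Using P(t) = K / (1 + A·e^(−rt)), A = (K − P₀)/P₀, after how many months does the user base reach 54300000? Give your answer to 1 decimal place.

A = (101000000 − 2770000)/2770000 = 35.46209
54300000 = 101000000/(1 + 35.46209·e^(−0.134t)) → 1 + 35.46209·e^(−0.134t) = 1.86004
e^(−0.134t) = 0.024252 → t = ln(41.23323)/0.134 = 3.71924/0.134

t ≈ 27.8 months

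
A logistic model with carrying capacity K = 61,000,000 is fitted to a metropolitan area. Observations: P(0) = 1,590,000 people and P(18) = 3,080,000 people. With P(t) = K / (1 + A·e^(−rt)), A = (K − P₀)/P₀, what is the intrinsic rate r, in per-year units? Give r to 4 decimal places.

A = (61000000 − 1590000)/1590000 = 37.36478
3080000 = 61000000/(1 + 37.36478·e^(−r·18)) → e^(−18r) = (19.80519 − 1)/37.36478 = 0.503287
r = −ln(0.503287)/18 = 0.6866/18

r ≈ 0.0381 per year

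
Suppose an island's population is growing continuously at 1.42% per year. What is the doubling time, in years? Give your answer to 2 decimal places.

doubling time = ln(2) / |r| = 0.69315 / 0.0142

doubling time ≈ 48.81 years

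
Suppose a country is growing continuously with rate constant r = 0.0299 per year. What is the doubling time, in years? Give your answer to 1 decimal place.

doubling time = ln(2) / |r| = 0.69315 / 0.0299

doubling time ≈ 23.2 years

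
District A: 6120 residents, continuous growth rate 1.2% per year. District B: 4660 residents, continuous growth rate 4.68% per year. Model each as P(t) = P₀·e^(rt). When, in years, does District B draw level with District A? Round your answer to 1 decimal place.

6120·e^(0.012t) = 4660·e^(0.0468t)
6120/4660 = e^((0.0468 − 0.012)t) → ln(1.3133) = 0.0348·t
t = 0.27255 / 0.0348

t ≈ 7.8 years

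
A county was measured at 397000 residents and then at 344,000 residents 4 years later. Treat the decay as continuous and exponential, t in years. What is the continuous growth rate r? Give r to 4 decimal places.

344000 = 397000 · e^(r·4)
e^(4r) = 344000/397000 = 0.8665
r = ln(0.8665) / 4 = -0.14329 / 4

r ≈ -0.0358 per year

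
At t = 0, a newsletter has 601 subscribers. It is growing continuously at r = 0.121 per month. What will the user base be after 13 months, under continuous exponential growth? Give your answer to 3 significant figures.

≈ 2,900 subscribers

P(13) = 601 · e^(0.121·13) = 601 · e^(1.573)
= 601 · 4.82109 ≈ 2897.47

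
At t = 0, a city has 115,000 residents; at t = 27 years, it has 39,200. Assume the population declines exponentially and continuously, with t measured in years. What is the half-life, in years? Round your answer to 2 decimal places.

r = ln(39200/115000) / 27 = ln(0.34087) / 27 ≈ -0.039861 per year
half-life = ln 2 / |r| = 0.69315 / 0.039861

half-life ≈ 17.39 years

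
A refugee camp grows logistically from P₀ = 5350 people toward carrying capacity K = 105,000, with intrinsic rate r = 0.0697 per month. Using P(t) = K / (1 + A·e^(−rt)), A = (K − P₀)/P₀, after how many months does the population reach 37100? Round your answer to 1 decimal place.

A = (105000 − 5350)/5350 = 18.62617
37100 = 105000/(1 + 18.62617·e^(−0.0697t)) → 1 + 18.62617·e^(−0.0697t) = 2.83019
e^(−0.0697t) = 0.098259 → t = ln(10.17718)/0.0697 = 2.32015/0.0697

t ≈ 33.3 months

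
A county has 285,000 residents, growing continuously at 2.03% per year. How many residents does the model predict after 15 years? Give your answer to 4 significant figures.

≈ 386,400 residents

P(15) = 285000 · e^(0.0203·15) = 285000 · e^(0.3045)
= 285000 · 1.35595 ≈ 386444.86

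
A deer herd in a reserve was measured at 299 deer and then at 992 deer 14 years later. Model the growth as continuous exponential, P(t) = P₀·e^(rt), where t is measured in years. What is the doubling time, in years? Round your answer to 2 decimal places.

r = ln(992/299) / 14 = ln(3.31773) / 14 ≈ 0.085663 per year
doubling time = ln 2 / |r| = 0.69315 / 0.085663

doubling time ≈ 8.09 years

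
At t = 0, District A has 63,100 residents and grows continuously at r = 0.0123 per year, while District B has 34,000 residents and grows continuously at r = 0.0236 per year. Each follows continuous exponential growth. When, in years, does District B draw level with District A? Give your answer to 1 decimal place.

t ≈ 54.7 years

63100·e^(0.0123t) = 34000·e^(0.0236t)
63100/34000 = e^((0.0236 − 0.0123)t) → ln(1.85588) = 0.0113·t
t = 0.61836 / 0.0113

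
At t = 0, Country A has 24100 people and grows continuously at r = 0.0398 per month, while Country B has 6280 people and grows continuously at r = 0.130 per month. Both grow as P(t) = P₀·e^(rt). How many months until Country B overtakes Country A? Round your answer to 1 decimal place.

t ≈ 14.9 months

24100·e^(0.0398t) = 6280·e^(0.13t)
24100/6280 = e^((0.13 − 0.0398)t) → ln(3.83758) = 0.0902·t
t = 1.34484 / 0.0902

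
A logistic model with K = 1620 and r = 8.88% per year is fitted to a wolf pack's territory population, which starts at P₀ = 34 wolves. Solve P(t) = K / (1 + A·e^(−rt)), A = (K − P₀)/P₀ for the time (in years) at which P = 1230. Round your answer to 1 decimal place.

A = (1620 − 34)/34 = 46.64706
1230 = 1620/(1 + 46.64706·e^(−0.0888t)) → 1 + 46.64706·e^(−0.0888t) = 1.31707
e^(−0.0888t) = 0.006797 → t = ln(147.11765)/0.0888 = 4.99123/0.0888

t ≈ 56.2 years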